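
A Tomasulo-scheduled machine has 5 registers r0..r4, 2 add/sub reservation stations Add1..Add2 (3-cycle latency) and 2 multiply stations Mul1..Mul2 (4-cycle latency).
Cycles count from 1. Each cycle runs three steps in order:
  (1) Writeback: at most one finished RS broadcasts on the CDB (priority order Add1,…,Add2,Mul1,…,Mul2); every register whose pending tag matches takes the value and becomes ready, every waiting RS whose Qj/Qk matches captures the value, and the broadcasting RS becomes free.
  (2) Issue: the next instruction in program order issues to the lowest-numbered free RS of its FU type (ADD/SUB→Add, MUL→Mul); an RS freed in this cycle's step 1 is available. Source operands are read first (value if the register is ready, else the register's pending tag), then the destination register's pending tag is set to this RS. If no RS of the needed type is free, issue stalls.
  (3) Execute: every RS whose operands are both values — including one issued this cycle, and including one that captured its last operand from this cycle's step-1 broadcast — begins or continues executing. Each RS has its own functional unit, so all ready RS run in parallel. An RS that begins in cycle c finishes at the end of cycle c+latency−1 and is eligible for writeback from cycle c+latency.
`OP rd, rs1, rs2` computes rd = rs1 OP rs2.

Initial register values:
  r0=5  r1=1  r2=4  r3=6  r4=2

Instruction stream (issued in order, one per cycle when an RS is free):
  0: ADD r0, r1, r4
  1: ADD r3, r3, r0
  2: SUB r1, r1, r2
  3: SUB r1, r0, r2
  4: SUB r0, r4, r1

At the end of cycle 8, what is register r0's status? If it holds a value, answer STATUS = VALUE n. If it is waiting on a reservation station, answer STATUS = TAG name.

STATUS = TAG Add2

cycle 1: issue ADD r0<-Add1 // r0:Add1,r1:1,r2:4,r3:6,r4:2
cycle 2: issue ADD r3<-Add2 // r0:Add1,r1:1,r2:4,r3:Add2,r4:2
cycle 3: stall // r0:Add1,r1:1,r2:4,r3:Add2,r4:2
cycle 4: CDB Add1=3; issue SUB r1<-Add1 // r0:3,r1:Add1,r2:4,r3:Add2,r4:2
cycle 5: stall // r0:3,r1:Add1,r2:4,r3:Add2,r4:2
cycle 6: stall // r0:3,r1:Add1,r2:4,r3:Add2,r4:2
cycle 7: CDB Add1=-3; issue SUB r1<-Add1 // r0:3,r1:Add1,r2:4,r3:Add2,r4:2
cycle 8: CDB Add2=9; issue SUB r0<-Add2 // r0:Add2,r1:Add1,r2:4,r3:9,r4:2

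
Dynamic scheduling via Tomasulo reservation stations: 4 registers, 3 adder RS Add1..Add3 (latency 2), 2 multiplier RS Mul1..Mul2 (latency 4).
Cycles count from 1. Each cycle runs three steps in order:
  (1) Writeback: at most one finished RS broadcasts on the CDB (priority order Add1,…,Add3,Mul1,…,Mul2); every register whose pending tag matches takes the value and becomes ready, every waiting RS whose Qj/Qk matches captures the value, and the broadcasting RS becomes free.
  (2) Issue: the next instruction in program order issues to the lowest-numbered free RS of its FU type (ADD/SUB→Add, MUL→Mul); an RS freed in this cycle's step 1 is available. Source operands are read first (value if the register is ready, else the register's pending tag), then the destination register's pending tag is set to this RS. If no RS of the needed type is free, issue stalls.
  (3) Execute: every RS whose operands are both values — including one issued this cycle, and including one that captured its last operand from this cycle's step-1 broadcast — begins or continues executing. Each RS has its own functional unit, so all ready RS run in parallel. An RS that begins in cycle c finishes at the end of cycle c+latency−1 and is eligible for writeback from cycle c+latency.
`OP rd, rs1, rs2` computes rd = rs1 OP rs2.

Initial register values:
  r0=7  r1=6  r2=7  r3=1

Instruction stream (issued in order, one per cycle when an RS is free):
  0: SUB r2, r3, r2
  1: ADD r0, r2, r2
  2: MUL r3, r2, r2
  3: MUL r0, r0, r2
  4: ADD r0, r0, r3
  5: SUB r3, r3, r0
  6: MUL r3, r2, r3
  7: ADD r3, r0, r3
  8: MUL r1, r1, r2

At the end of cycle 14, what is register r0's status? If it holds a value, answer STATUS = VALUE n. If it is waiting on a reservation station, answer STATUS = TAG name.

cycle 1: issue SUB r2<-Add1 // r0:7,r1:6,r2:Add1,r3:1
cycle 2: issue ADD r0<-Add2 // r0:Add2,r1:6,r2:Add1,r3:1
cycle 3: CDB Add1=-6; issue MUL r3<-Mul1 // r0:Add2,r1:6,r2:-6,r3:Mul1
cycle 4: issue MUL r0<-Mul2 // r0:Mul2,r1:6,r2:-6,r3:Mul1
cycle 5: CDB Add2=-12; issue ADD r0<-Add1 // r0:Add1,r1:6,r2:-6,r3:Mul1
cycle 6: issue SUB r3<-Add2 // r0:Add1,r1:6,r2:-6,r3:Add2
cycle 7: CDB Mul1=36; issue MUL r3<-Mul1 // r0:Add1,r1:6,r2:-6,r3:Mul1
cycle 8: issue ADD r3<-Add3 // r0:Add1,r1:6,r2:-6,r3:Add3
cycle 9: CDB Mul2=72; issue MUL r1<-Mul2 // r0:Add1,r1:Mul2,r2:-6,r3:Add3
cycle 10: - // r0:Add1,r1:Mul2,r2:-6,r3:Add3
cycle 11: CDB Add1=108 // r0:108,r1:Mul2,r2:-6,r3:Add3
cycle 12: - // r0:108,r1:Mul2,r2:-6,r3:Add3
cycle 13: CDB Add2=-72 // r0:108,r1:Mul2,r2:-6,r3:Add3
cycle 14: CDB Mul2=-36 // r0:108,r1:-36,r2:-6,r3:Add3

STATUS = VALUE 108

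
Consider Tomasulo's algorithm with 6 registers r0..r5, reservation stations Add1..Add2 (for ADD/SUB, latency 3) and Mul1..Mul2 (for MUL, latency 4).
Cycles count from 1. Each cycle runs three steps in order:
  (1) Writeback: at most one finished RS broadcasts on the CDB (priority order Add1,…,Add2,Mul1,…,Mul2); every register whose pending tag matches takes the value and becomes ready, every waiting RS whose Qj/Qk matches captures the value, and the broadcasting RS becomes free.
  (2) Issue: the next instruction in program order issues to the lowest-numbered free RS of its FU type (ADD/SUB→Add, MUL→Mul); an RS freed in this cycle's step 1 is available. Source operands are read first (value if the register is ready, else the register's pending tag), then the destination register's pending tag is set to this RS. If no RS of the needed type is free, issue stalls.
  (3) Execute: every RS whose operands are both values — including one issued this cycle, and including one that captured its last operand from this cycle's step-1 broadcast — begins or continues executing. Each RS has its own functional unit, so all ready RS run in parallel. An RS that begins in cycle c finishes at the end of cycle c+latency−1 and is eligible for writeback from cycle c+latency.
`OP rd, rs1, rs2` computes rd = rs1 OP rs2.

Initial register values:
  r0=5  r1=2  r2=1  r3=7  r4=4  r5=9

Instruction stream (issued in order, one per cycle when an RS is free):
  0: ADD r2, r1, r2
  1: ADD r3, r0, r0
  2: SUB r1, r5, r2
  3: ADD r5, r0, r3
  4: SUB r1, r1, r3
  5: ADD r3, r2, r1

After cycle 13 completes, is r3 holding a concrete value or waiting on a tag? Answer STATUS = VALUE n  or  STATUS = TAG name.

STATUS = VALUE -1

cycle 1: issue ADD r2<-Add1 // r0:5,r1:2,r2:Add1,r3:7,r4:4,r5:9
cycle 2: issue ADD r3<-Add2 // r0:5,r1:2,r2:Add1,r3:Add2,r4:4,r5:9
cycle 3: stall // r0:5,r1:2,r2:Add1,r3:Add2,r4:4,r5:9
cycle 4: CDB Add1=3; issue SUB r1<-Add1 // r0:5,r1:Add1,r2:3,r3:Add2,r4:4,r5:9
cycle 5: CDB Add2=10; issue ADD r5<-Add2 // r0:5,r1:Add1,r2:3,r3:10,r4:4,r5:Add2
cycle 6: stall // r0:5,r1:Add1,r2:3,r3:10,r4:4,r5:Add2
cycle 7: CDB Add1=6; issue SUB r1<-Add1 // r0:5,r1:Add1,r2:3,r3:10,r4:4,r5:Add2
cycle 8: CDB Add2=15; issue ADD r3<-Add2 // r0:5,r1:Add1,r2:3,r3:Add2,r4:4,r5:15
cycle 9: - // r0:5,r1:Add1,r2:3,r3:Add2,r4:4,r5:15
cycle 10: CDB Add1=-4 // r0:5,r1:-4,r2:3,r3:Add2,r4:4,r5:15
cycle 11: - // r0:5,r1:-4,r2:3,r3:Add2,r4:4,r5:15
cycle 12: - // r0:5,r1:-4,r2:3,r3:Add2,r4:4,r5:15
cycle 13: CDB Add2=-1 // r0:5,r1:-4,r2:3,r3:-1,r4:4,r5:15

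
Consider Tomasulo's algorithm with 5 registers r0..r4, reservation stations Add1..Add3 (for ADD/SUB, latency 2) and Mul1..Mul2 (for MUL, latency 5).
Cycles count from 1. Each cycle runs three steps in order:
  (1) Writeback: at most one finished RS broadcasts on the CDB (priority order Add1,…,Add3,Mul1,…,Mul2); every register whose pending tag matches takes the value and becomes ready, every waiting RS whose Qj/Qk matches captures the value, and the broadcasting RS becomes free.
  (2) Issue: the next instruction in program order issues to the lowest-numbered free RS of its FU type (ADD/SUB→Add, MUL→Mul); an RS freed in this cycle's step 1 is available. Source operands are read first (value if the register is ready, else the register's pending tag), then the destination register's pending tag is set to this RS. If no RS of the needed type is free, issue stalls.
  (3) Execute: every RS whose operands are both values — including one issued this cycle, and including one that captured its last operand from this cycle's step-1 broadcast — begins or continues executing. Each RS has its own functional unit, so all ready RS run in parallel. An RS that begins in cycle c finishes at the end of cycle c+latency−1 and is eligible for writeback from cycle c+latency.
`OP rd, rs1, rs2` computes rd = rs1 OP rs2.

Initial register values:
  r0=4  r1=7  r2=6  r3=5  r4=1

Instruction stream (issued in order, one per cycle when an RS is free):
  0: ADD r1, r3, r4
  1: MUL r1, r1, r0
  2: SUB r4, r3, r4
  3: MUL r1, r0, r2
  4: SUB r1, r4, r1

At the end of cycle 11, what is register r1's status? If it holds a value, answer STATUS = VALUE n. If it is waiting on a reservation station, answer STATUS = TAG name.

c1: issue ADD r1<-Add1 | r0:4,r1:Add1,r2:6,r3:5,r4:1
c2: issue MUL r1<-Mul1 | r0:4,r1:Mul1,r2:6,r3:5,r4:1
c3: CDB Add1=6; issue SUB r4<-Add1 | r0:4,r1:Mul1,r2:6,r3:5,r4:Add1
c4: issue MUL r1<-Mul2 | r0:4,r1:Mul2,r2:6,r3:5,r4:Add1
c5: CDB Add1=4; issue SUB r1<-Add1 | r0:4,r1:Add1,r2:6,r3:5,r4:4
c6: - | r0:4,r1:Add1,r2:6,r3:5,r4:4
c7: - | r0:4,r1:Add1,r2:6,r3:5,r4:4
c8: CDB Mul1=24 | r0:4,r1:Add1,r2:6,r3:5,r4:4
c9: CDB Mul2=24 | r0:4,r1:Add1,r2:6,r3:5,r4:4
c10: - | r0:4,r1:Add1,r2:6,r3:5,r4:4
c11: CDB Add1=-20 | r0:4,r1:-20,r2:6,r3:5,r4:4

STATUS = VALUE -20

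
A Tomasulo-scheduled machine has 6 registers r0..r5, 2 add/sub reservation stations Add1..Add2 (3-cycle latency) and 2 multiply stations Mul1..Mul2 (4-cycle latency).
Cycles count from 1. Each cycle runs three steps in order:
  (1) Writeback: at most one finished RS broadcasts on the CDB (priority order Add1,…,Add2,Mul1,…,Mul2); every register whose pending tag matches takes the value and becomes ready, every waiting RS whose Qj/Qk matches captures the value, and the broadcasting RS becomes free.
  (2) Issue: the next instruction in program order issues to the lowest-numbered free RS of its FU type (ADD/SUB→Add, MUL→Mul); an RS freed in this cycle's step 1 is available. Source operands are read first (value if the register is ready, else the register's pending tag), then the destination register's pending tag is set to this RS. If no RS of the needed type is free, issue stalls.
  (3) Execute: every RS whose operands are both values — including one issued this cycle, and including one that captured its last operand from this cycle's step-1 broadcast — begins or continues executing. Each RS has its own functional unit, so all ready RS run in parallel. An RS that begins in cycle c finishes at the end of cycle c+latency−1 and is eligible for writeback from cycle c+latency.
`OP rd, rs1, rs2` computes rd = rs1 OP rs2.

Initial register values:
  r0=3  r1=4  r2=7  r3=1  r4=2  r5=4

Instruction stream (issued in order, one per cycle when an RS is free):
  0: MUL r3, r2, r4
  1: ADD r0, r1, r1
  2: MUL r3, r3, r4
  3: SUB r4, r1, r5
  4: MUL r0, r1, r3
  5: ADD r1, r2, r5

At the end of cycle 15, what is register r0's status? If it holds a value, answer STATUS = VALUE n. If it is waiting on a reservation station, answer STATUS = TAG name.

c1: issue MUL r3<-Mul1 | r0:3,r1:4,r2:7,r3:Mul1,r4:2,r5:4
c2: issue ADD r0<-Add1 | r0:Add1,r1:4,r2:7,r3:Mul1,r4:2,r5:4
c3: issue MUL r3<-Mul2 | r0:Add1,r1:4,r2:7,r3:Mul2,r4:2,r5:4
c4: issue SUB r4<-Add2 | r0:Add1,r1:4,r2:7,r3:Mul2,r4:Add2,r5:4
c5: CDB Add1=8; stall | r0:8,r1:4,r2:7,r3:Mul2,r4:Add2,r5:4
c6: CDB Mul1=14; issue MUL r0<-Mul1 | r0:Mul1,r1:4,r2:7,r3:Mul2,r4:Add2,r5:4
c7: CDB Add2=0; issue ADD r1<-Add1 | r0:Mul1,r1:Add1,r2:7,r3:Mul2,r4:0,r5:4
c8: - | r0:Mul1,r1:Add1,r2:7,r3:Mul2,r4:0,r5:4
c9: - | r0:Mul1,r1:Add1,r2:7,r3:Mul2,r4:0,r5:4
c10: CDB Add1=11 | r0:Mul1,r1:11,r2:7,r3:Mul2,r4:0,r5:4
c11: CDB Mul2=28 | r0:Mul1,r1:11,r2:7,r3:28,r4:0,r5:4
c12: - | r0:Mul1,r1:11,r2:7,r3:28,r4:0,r5:4
c13: - | r0:Mul1,r1:11,r2:7,r3:28,r4:0,r5:4
c14: - | r0:Mul1,r1:11,r2:7,r3:28,r4:0,r5:4
c15: CDB Mul1=112 | r0:112,r1:11,r2:7,r3:28,r4:0,r5:4

STATUS = VALUE 112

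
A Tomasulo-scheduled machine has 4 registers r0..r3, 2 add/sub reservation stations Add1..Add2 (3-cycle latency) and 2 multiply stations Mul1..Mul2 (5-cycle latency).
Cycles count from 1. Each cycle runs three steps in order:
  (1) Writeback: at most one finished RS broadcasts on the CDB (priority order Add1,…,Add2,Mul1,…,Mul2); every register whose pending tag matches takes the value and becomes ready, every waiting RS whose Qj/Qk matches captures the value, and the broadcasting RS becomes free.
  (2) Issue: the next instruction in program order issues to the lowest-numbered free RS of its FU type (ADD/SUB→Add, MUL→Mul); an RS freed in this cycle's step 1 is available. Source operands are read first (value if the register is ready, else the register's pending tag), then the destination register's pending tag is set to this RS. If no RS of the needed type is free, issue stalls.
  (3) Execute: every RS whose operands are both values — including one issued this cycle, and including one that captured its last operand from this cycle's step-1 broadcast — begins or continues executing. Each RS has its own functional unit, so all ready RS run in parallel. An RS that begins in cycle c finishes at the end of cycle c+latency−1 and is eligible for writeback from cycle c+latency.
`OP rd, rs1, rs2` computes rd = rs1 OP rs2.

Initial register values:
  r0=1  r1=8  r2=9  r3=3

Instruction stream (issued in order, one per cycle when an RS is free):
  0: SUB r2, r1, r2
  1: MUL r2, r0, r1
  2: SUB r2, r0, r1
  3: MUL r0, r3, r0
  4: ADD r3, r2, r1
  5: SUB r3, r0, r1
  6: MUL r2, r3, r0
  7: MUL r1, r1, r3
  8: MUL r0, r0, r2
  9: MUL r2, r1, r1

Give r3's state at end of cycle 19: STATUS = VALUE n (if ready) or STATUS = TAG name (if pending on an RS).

STATUS = VALUE -5

  c1: issue SUB r2<-Add1  regs: r0:1,r1:8,r2:Add1,r3:3
  c2: issue MUL r2<-Mul1  regs: r0:1,r1:8,r2:Mul1,r3:3
  c3: issue SUB r2<-Add2  regs: r0:1,r1:8,r2:Add2,r3:3
  c4: CDB Add1=-1; issue MUL r0<-Mul2  regs: r0:Mul2,r1:8,r2:Add2,r3:3
  c5: issue ADD r3<-Add1  regs: r0:Mul2,r1:8,r2:Add2,r3:Add1
  c6: CDB Add2=-7; issue SUB r3<-Add2  regs: r0:Mul2,r1:8,r2:-7,r3:Add2
  c7: CDB Mul1=8; issue MUL r2<-Mul1  regs: r0:Mul2,r1:8,r2:Mul1,r3:Add2
  c8: stall  regs: r0:Mul2,r1:8,r2:Mul1,r3:Add2
  c9: CDB Add1=1; stall  regs: r0:Mul2,r1:8,r2:Mul1,r3:Add2
  c10: CDB Mul2=3; issue MUL r1<-Mul2  regs: r0:3,r1:Mul2,r2:Mul1,r3:Add2
  c11: stall  regs: r0:3,r1:Mul2,r2:Mul1,r3:Add2
  c12: stall  regs: r0:3,r1:Mul2,r2:Mul1,r3:Add2
  c13: CDB Add2=-5; stall  regs: r0:3,r1:Mul2,r2:Mul1,r3:-5
  c14: stall  regs: r0:3,r1:Mul2,r2:Mul1,r3:-5
  c15: stall  regs: r0:3,r1:Mul2,r2:Mul1,r3:-5
  c16: stall  regs: r0:3,r1:Mul2,r2:Mul1,r3:-5
  c17: stall  regs: r0:3,r1:Mul2,r2:Mul1,r3:-5
  c18: CDB Mul1=-15; issue MUL r0<-Mul1  regs: r0:Mul1,r1:Mul2,r2:-15,r3:-5
  c19: CDB Mul2=-40; issue MUL r2<-Mul2  regs: r0:Mul1,r1:-40,r2:Mul2,r3:-5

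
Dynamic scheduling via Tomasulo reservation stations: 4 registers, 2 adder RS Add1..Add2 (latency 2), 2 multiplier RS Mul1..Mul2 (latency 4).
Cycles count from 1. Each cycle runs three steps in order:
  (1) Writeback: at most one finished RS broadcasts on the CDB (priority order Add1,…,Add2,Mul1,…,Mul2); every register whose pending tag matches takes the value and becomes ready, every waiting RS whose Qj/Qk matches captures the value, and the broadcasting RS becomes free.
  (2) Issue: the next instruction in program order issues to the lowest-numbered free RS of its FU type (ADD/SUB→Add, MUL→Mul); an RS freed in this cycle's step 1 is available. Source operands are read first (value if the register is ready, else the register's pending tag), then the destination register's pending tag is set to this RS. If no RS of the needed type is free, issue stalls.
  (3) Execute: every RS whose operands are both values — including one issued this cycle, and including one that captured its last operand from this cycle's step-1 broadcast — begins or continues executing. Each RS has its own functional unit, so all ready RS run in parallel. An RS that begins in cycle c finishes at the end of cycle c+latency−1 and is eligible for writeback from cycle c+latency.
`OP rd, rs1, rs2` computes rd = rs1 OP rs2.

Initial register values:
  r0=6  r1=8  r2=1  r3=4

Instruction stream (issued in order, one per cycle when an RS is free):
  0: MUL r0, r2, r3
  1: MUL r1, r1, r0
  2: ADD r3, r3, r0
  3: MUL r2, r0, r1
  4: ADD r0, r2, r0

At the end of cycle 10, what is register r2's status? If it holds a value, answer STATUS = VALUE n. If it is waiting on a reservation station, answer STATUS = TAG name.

STATUS = TAG Mul1

c1: issue MUL r0<-Mul1 | r0:Mul1,r1:8,r2:1,r3:4
c2: issue MUL r1<-Mul2 | r0:Mul1,r1:Mul2,r2:1,r3:4
c3: issue ADD r3<-Add1 | r0:Mul1,r1:Mul2,r2:1,r3:Add1
c4: stall | r0:Mul1,r1:Mul2,r2:1,r3:Add1
c5: CDB Mul1=4; issue MUL r2<-Mul1 | r0:4,r1:Mul2,r2:Mul1,r3:Add1
c6: issue ADD r0<-Add2 | r0:Add2,r1:Mul2,r2:Mul1,r3:Add1
c7: CDB Add1=8 | r0:Add2,r1:Mul2,r2:Mul1,r3:8
c8: - | r0:Add2,r1:Mul2,r2:Mul1,r3:8
c9: CDB Mul2=32 | r0:Add2,r1:32,r2:Mul1,r3:8
c10: - | r0:Add2,r1:32,r2:Mul1,r3:8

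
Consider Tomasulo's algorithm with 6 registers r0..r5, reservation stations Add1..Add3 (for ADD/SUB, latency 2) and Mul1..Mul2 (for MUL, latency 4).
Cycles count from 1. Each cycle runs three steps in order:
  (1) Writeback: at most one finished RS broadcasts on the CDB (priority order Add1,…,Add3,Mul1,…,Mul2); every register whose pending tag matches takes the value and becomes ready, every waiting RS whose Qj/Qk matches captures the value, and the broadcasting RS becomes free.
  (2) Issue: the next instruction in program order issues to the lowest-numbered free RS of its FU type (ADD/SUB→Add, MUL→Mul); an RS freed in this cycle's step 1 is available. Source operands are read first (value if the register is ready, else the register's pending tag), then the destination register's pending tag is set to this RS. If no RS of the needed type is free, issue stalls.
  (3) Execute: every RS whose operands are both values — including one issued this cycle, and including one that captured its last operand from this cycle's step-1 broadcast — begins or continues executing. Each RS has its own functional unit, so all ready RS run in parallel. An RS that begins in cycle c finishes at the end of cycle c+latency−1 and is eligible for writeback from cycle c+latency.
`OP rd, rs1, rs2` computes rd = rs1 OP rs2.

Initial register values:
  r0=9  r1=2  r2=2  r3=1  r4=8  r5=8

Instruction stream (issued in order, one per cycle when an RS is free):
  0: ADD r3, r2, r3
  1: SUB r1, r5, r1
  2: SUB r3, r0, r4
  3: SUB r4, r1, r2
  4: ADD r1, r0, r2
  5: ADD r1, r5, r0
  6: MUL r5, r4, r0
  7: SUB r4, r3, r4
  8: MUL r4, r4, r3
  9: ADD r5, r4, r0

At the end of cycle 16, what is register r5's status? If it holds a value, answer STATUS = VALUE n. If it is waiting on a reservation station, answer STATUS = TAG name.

STATUS = VALUE 6

cycle 1: issue ADD r3<-Add1 // r0:9,r1:2,r2:2,r3:Add1,r4:8,r5:8
cycle 2: issue SUB r1<-Add2 // r0:9,r1:Add2,r2:2,r3:Add1,r4:8,r5:8
cycle 3: CDB Add1=3; issue SUB r3<-Add1 // r0:9,r1:Add2,r2:2,r3:Add1,r4:8,r5:8
cycle 4: CDB Add2=6; issue SUB r4<-Add2 // r0:9,r1:6,r2:2,r3:Add1,r4:Add2,r5:8
cycle 5: CDB Add1=1; issue ADD r1<-Add1 // r0:9,r1:Add1,r2:2,r3:1,r4:Add2,r5:8
cycle 6: CDB Add2=4; issue ADD r1<-Add2 // r0:9,r1:Add2,r2:2,r3:1,r4:4,r5:8
cycle 7: CDB Add1=11; issue MUL r5<-Mul1 // r0:9,r1:Add2,r2:2,r3:1,r4:4,r5:Mul1
cycle 8: CDB Add2=17; issue SUB r4<-Add1 // r0:9,r1:17,r2:2,r3:1,r4:Add1,r5:Mul1
cycle 9: issue MUL r4<-Mul2 // r0:9,r1:17,r2:2,r3:1,r4:Mul2,r5:Mul1
cycle 10: CDB Add1=-3; issue ADD r5<-Add1 // r0:9,r1:17,r2:2,r3:1,r4:Mul2,r5:Add1
cycle 11: CDB Mul1=36 // r0:9,r1:17,r2:2,r3:1,r4:Mul2,r5:Add1
cycle 12: - // r0:9,r1:17,r2:2,r3:1,r4:Mul2,r5:Add1
cycle 13: - // r0:9,r1:17,r2:2,r3:1,r4:Mul2,r5:Add1
cycle 14: CDB Mul2=-3 // r0:9,r1:17,r2:2,r3:1,r4:-3,r5:Add1
cycle 15: - // r0:9,r1:17,r2:2,r3:1,r4:-3,r5:Add1
cycle 16: CDB Add1=6 // r0:9,r1:17,r2:2,r3:1,r4:-3,r5:6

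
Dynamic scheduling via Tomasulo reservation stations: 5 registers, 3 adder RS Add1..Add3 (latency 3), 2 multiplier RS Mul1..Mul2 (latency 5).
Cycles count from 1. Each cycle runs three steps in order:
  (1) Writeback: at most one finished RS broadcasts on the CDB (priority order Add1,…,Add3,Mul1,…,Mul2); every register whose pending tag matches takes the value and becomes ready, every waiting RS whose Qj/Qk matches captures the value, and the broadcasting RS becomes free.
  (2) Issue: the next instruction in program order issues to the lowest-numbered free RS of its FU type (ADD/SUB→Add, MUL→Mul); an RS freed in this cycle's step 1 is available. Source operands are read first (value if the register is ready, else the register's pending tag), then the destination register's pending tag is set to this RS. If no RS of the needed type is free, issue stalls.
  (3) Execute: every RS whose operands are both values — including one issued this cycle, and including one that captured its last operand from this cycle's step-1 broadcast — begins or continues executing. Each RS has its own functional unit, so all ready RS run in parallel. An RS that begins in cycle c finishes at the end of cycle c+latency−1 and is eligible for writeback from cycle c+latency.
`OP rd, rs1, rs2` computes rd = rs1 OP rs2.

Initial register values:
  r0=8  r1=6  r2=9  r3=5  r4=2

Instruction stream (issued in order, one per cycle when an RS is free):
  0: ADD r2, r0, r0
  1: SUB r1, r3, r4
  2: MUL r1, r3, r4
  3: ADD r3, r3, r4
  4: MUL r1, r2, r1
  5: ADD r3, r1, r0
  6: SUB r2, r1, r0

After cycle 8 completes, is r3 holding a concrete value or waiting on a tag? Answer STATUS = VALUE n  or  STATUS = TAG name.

c1: issue ADD r2<-Add1 | r0:8,r1:6,r2:Add1,r3:5,r4:2
c2: issue SUB r1<-Add2 | r0:8,r1:Add2,r2:Add1,r3:5,r4:2
c3: issue MUL r1<-Mul1 | r0:8,r1:Mul1,r2:Add1,r3:5,r4:2
c4: CDB Add1=16; issue ADD r3<-Add1 | r0:8,r1:Mul1,r2:16,r3:Add1,r4:2
c5: CDB Add2=3; issue MUL r1<-Mul2 | r0:8,r1:Mul2,r2:16,r3:Add1,r4:2
c6: issue ADD r3<-Add2 | r0:8,r1:Mul2,r2:16,r3:Add2,r4:2
c7: CDB Add1=7; issue SUB r2<-Add1 | r0:8,r1:Mul2,r2:Add1,r3:Add2,r4:2
c8: CDB Mul1=10 | r0:8,r1:Mul2,r2:Add1,r3:Add2,r4:2

STATUS = TAG Add2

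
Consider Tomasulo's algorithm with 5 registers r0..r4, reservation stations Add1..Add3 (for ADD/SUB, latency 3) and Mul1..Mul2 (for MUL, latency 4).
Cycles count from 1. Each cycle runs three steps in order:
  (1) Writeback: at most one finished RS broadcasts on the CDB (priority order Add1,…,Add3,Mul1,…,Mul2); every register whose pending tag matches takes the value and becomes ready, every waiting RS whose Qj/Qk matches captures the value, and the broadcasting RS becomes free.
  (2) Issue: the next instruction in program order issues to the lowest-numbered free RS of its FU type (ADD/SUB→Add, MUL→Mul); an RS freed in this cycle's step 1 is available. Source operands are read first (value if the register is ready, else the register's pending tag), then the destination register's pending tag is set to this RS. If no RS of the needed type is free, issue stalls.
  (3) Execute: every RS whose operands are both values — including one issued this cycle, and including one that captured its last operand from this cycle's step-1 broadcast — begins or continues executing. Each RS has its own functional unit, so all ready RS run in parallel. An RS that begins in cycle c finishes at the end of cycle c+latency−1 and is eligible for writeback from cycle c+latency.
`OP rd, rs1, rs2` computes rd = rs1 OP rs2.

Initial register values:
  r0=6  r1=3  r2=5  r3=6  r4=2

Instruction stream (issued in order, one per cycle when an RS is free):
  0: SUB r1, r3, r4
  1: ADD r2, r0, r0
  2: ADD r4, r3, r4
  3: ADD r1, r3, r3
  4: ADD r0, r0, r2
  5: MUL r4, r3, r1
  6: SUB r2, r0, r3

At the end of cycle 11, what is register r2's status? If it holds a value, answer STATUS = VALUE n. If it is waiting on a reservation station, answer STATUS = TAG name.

STATUS = VALUE 12

  c1: issue SUB r1<-Add1  regs: r0:6,r1:Add1,r2:5,r3:6,r4:2
  c2: issue ADD r2<-Add2  regs: r0:6,r1:Add1,r2:Add2,r3:6,r4:2
  c3: issue ADD r4<-Add3  regs: r0:6,r1:Add1,r2:Add2,r3:6,r4:Add3
  c4: CDB Add1=4; issue ADD r1<-Add1  regs: r0:6,r1:Add1,r2:Add2,r3:6,r4:Add3
  c5: CDB Add2=12; issue ADD r0<-Add2  regs: r0:Add2,r1:Add1,r2:12,r3:6,r4:Add3
  c6: CDB Add3=8; issue MUL r4<-Mul1  regs: r0:Add2,r1:Add1,r2:12,r3:6,r4:Mul1
  c7: CDB Add1=12; issue SUB r2<-Add1  regs: r0:Add2,r1:12,r2:Add1,r3:6,r4:Mul1
  c8: CDB Add2=18  regs: r0:18,r1:12,r2:Add1,r3:6,r4:Mul1
  c9: -  regs: r0:18,r1:12,r2:Add1,r3:6,r4:Mul1
  c10: -  regs: r0:18,r1:12,r2:Add1,r3:6,r4:Mul1
  c11: CDB Add1=12  regs: r0:18,r1:12,r2:12,r3:6,r4:Mul1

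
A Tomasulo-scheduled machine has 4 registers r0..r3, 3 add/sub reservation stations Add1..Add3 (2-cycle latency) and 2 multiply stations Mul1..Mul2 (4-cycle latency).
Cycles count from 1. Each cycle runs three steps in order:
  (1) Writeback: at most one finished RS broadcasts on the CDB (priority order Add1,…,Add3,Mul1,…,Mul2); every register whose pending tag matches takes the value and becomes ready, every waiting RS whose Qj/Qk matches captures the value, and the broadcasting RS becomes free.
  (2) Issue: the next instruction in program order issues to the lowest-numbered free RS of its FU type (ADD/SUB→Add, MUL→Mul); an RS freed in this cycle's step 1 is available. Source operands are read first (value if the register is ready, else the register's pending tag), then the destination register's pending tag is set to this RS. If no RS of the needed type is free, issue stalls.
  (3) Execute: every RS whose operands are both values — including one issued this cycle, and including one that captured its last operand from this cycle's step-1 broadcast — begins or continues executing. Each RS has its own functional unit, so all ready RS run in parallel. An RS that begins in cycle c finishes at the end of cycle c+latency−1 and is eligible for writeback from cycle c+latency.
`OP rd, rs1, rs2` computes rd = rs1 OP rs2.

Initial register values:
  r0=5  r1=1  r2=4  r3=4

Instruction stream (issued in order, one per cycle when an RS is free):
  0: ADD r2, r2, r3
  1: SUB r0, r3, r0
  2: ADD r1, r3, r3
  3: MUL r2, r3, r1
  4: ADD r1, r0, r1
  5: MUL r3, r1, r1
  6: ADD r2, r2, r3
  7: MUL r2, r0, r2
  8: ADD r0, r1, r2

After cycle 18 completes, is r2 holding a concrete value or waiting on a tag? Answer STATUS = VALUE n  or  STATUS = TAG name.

STATUS = VALUE -81

cycle 1: issue ADD r2<-Add1 // r0:5,r1:1,r2:Add1,r3:4
cycle 2: issue SUB r0<-Add2 // r0:Add2,r1:1,r2:Add1,r3:4
cycle 3: CDB Add1=8; issue ADD r1<-Add1 // r0:Add2,r1:Add1,r2:8,r3:4
cycle 4: CDB Add2=-1; issue MUL r2<-Mul1 // r0:-1,r1:Add1,r2:Mul1,r3:4
cycle 5: CDB Add1=8; issue ADD r1<-Add1 // r0:-1,r1:Add1,r2:Mul1,r3:4
cycle 6: issue MUL r3<-Mul2 // r0:-1,r1:Add1,r2:Mul1,r3:Mul2
cycle 7: CDB Add1=7; issue ADD r2<-Add1 // r0:-1,r1:7,r2:Add1,r3:Mul2
cycle 8: stall // r0:-1,r1:7,r2:Add1,r3:Mul2
cycle 9: CDB Mul1=32; issue MUL r2<-Mul1 // r0:-1,r1:7,r2:Mul1,r3:Mul2
cycle 10: issue ADD r0<-Add2 // r0:Add2,r1:7,r2:Mul1,r3:Mul2
cycle 11: CDB Mul2=49 // r0:Add2,r1:7,r2:Mul1,r3:49
cycle 12: - // r0:Add2,r1:7,r2:Mul1,r3:49
cycle 13: CDB Add1=81 // r0:Add2,r1:7,r2:Mul1,r3:49
cycle 14: - // r0:Add2,r1:7,r2:Mul1,r3:49
cycle 15: - // r0:Add2,r1:7,r2:Mul1,r3:49
cycle 16: - // r0:Add2,r1:7,r2:Mul1,r3:49
cycle 17: CDB Mul1=-81 // r0:Add2,r1:7,r2:-81,r3:49
cycle 18: - // r0:Add2,r1:7,r2:-81,r3:49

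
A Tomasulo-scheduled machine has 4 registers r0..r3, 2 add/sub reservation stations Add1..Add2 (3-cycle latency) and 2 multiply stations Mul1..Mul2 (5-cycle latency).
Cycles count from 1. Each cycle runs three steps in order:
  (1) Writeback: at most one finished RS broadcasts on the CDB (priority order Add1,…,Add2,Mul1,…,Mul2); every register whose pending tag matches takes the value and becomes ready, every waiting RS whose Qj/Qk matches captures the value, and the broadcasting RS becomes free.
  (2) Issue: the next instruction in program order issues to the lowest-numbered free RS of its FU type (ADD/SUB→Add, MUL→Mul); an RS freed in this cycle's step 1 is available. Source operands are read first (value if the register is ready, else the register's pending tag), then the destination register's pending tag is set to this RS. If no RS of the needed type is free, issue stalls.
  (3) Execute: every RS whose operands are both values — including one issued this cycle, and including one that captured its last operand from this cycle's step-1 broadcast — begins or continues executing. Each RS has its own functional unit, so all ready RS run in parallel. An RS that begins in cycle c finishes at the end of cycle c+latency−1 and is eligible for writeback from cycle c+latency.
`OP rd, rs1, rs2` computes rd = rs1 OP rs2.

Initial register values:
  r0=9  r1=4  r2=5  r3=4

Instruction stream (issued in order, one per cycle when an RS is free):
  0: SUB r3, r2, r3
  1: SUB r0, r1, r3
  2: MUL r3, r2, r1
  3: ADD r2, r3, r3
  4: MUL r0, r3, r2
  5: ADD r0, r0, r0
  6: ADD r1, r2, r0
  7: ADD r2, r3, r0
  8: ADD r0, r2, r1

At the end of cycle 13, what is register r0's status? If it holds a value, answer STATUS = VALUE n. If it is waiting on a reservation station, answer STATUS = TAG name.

STATUS = TAG Add2

cycle 1: issue SUB r3<-Add1 // r0:9,r1:4,r2:5,r3:Add1
cycle 2: issue SUB r0<-Add2 // r0:Add2,r1:4,r2:5,r3:Add1
cycle 3: issue MUL r3<-Mul1 // r0:Add2,r1:4,r2:5,r3:Mul1
cycle 4: CDB Add1=1; issue ADD r2<-Add1 // r0:Add2,r1:4,r2:Add1,r3:Mul1
cycle 5: issue MUL r0<-Mul2 // r0:Mul2,r1:4,r2:Add1,r3:Mul1
cycle 6: stall // r0:Mul2,r1:4,r2:Add1,r3:Mul1
cycle 7: CDB Add2=3; issue ADD r0<-Add2 // r0:Add2,r1:4,r2:Add1,r3:Mul1
cycle 8: CDB Mul1=20; stall // r0:Add2,r1:4,r2:Add1,r3:20
cycle 9: stall // r0:Add2,r1:4,r2:Add1,r3:20
cycle 10: stall // r0:Add2,r1:4,r2:Add1,r3:20
cycle 11: CDB Add1=40; issue ADD r1<-Add1 // r0:Add2,r1:Add1,r2:40,r3:20
cycle 12: stall // r0:Add2,r1:Add1,r2:40,r3:20
cycle 13: stall // r0:Add2,r1:Add1,r2:40,r3:20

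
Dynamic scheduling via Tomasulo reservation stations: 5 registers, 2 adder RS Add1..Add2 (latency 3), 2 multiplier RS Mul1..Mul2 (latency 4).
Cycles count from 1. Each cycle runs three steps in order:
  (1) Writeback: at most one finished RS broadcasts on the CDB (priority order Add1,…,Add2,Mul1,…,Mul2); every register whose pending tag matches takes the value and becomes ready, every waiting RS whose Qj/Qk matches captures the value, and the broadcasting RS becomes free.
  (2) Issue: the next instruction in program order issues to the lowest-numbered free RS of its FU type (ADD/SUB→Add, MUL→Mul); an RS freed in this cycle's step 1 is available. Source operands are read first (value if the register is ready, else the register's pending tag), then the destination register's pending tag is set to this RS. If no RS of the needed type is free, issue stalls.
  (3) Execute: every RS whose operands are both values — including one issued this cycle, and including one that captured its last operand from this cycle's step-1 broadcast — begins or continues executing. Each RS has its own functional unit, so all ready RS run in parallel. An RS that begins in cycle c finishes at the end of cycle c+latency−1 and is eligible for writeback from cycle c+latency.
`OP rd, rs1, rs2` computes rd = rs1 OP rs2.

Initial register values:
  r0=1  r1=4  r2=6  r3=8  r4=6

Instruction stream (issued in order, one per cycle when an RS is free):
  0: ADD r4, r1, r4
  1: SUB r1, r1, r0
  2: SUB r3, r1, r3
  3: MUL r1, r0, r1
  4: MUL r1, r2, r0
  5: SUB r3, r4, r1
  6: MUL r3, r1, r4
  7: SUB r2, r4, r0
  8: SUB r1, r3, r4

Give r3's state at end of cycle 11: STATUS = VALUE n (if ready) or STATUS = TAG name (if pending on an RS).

c1: issue ADD r4<-Add1 | r0:1,r1:4,r2:6,r3:8,r4:Add1
c2: issue SUB r1<-Add2 | r0:1,r1:Add2,r2:6,r3:8,r4:Add1
c3: stall | r0:1,r1:Add2,r2:6,r3:8,r4:Add1
c4: CDB Add1=10; issue SUB r3<-Add1 | r0:1,r1:Add2,r2:6,r3:Add1,r4:10
c5: CDB Add2=3; issue MUL r1<-Mul1 | r0:1,r1:Mul1,r2:6,r3:Add1,r4:10
c6: issue MUL r1<-Mul2 | r0:1,r1:Mul2,r2:6,r3:Add1,r4:10
c7: issue SUB r3<-Add2 | r0:1,r1:Mul2,r2:6,r3:Add2,r4:10
c8: CDB Add1=-5; stall | r0:1,r1:Mul2,r2:6,r3:Add2,r4:10
c9: CDB Mul1=3; issue MUL r3<-Mul1 | r0:1,r1:Mul2,r2:6,r3:Mul1,r4:10
c10: CDB Mul2=6; issue SUB r2<-Add1 | r0:1,r1:6,r2:Add1,r3:Mul1,r4:10
c11: stall | r0:1,r1:6,r2:Add1,r3:Mul1,r4:10

STATUS = TAG Mul1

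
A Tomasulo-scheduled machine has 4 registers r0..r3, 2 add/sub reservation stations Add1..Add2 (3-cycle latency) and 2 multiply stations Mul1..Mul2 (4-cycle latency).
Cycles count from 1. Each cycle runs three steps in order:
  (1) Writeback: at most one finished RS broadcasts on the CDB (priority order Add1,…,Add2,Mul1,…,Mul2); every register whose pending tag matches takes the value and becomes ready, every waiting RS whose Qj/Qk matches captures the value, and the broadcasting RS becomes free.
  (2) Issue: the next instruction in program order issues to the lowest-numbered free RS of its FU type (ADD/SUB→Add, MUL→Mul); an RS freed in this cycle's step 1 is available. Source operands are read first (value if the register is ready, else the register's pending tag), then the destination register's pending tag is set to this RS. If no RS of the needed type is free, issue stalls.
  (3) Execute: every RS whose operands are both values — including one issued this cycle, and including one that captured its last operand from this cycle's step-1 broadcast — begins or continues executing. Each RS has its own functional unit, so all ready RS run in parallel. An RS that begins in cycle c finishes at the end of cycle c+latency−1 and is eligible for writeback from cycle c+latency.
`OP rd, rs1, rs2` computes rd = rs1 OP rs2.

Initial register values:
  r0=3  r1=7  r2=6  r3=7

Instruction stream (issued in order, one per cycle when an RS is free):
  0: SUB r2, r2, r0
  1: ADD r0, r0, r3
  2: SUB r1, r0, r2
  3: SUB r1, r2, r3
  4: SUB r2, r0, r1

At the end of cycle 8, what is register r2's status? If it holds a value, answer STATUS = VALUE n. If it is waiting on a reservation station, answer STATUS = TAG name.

STATUS = TAG Add1

c1: issue SUB r2<-Add1 | r0:3,r1:7,r2:Add1,r3:7
c2: issue ADD r0<-Add2 | r0:Add2,r1:7,r2:Add1,r3:7
c3: stall | r0:Add2,r1:7,r2:Add1,r3:7
c4: CDB Add1=3; issue SUB r1<-Add1 | r0:Add2,r1:Add1,r2:3,r3:7
c5: CDB Add2=10; issue SUB r1<-Add2 | r0:10,r1:Add2,r2:3,r3:7
c6: stall | r0:10,r1:Add2,r2:3,r3:7
c7: stall | r0:10,r1:Add2,r2:3,r3:7
c8: CDB Add1=7; issue SUB r2<-Add1 | r0:10,r1:Add2,r2:Add1,r3:7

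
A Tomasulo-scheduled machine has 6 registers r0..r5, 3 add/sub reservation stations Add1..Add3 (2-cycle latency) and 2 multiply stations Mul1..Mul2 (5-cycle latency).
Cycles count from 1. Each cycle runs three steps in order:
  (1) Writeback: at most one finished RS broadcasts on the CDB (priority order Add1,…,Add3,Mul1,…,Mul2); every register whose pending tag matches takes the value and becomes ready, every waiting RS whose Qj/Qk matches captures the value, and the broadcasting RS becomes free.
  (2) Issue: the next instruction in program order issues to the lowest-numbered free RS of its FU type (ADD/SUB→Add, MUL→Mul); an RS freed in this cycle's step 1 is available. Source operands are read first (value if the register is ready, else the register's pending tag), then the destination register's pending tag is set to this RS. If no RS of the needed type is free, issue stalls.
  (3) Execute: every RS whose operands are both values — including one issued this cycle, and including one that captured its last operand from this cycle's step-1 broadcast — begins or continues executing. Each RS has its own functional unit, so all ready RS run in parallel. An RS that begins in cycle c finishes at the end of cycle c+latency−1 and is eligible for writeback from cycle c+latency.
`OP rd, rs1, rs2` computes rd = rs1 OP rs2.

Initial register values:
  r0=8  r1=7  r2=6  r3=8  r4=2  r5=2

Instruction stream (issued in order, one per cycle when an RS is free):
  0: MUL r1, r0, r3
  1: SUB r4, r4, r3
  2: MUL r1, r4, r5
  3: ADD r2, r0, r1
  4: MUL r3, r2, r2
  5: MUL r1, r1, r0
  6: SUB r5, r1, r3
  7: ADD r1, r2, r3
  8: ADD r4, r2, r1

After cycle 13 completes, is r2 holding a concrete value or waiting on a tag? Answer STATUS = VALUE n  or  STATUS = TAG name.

STATUS = VALUE -4

cycle 1: issue MUL r1<-Mul1 // r0:8,r1:Mul1,r2:6,r3:8,r4:2,r5:2
cycle 2: issue SUB r4<-Add1 // r0:8,r1:Mul1,r2:6,r3:8,r4:Add1,r5:2
cycle 3: issue MUL r1<-Mul2 // r0:8,r1:Mul2,r2:6,r3:8,r4:Add1,r5:2
cycle 4: CDB Add1=-6; issue ADD r2<-Add1 // r0:8,r1:Mul2,r2:Add1,r3:8,r4:-6,r5:2
cycle 5: stall // r0:8,r1:Mul2,r2:Add1,r3:8,r4:-6,r5:2
cycle 6: CDB Mul1=64; issue MUL r3<-Mul1 // r0:8,r1:Mul2,r2:Add1,r3:Mul1,r4:-6,r5:2
cycle 7: stall // r0:8,r1:Mul2,r2:Add1,r3:Mul1,r4:-6,r5:2
cycle 8: stall // r0:8,r1:Mul2,r2:Add1,r3:Mul1,r4:-6,r5:2
cycle 9: CDB Mul2=-12; issue MUL r1<-Mul2 // r0:8,r1:Mul2,r2:Add1,r3:Mul1,r4:-6,r5:2
cycle 10: issue SUB r5<-Add2 // r0:8,r1:Mul2,r2:Add1,r3:Mul1,r4:-6,r5:Add2
cycle 11: CDB Add1=-4; issue ADD r1<-Add1 // r0:8,r1:Add1,r2:-4,r3:Mul1,r4:-6,r5:Add2
cycle 12: issue ADD r4<-Add3 // r0:8,r1:Add1,r2:-4,r3:Mul1,r4:Add3,r5:Add2
cycle 13: - // r0:8,r1:Add1,r2:-4,r3:Mul1,r4:Add3,r5:Add2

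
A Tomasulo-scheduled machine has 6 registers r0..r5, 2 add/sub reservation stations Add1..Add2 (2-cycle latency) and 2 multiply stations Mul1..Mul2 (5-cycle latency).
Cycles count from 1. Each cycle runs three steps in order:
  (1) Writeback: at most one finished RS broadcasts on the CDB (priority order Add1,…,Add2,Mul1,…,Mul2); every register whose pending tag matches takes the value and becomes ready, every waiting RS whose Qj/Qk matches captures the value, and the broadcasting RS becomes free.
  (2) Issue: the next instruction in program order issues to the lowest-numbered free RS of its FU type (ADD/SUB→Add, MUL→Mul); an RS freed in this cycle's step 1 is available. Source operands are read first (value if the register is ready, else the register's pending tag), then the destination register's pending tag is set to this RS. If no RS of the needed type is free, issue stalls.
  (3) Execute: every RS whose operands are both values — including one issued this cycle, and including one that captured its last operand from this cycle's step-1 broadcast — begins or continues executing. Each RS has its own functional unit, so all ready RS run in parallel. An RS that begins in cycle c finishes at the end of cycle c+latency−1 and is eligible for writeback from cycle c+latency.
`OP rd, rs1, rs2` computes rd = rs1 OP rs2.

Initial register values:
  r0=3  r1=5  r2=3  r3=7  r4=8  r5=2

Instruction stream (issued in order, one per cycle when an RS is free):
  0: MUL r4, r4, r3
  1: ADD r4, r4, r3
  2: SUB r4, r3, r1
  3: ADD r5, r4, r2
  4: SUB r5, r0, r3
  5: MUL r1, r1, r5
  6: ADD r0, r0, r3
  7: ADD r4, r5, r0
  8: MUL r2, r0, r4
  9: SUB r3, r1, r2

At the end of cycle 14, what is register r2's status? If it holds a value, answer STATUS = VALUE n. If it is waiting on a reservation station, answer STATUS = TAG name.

STATUS = TAG Mul2

c1: issue MUL r4<-Mul1 | r0:3,r1:5,r2:3,r3:7,r4:Mul1,r5:2
c2: issue ADD r4<-Add1 | r0:3,r1:5,r2:3,r3:7,r4:Add1,r5:2
c3: issue SUB r4<-Add2 | r0:3,r1:5,r2:3,r3:7,r4:Add2,r5:2
c4: stall | r0:3,r1:5,r2:3,r3:7,r4:Add2,r5:2
c5: CDB Add2=2; issue ADD r5<-Add2 | r0:3,r1:5,r2:3,r3:7,r4:2,r5:Add2
c6: CDB Mul1=56; stall | r0:3,r1:5,r2:3,r3:7,r4:2,r5:Add2
c7: CDB Add2=5; issue SUB r5<-Add2 | r0:3,r1:5,r2:3,r3:7,r4:2,r5:Add2
c8: CDB Add1=63; issue MUL r1<-Mul1 | r0:3,r1:Mul1,r2:3,r3:7,r4:2,r5:Add2
c9: CDB Add2=-4; issue ADD r0<-Add1 | r0:Add1,r1:Mul1,r2:3,r3:7,r4:2,r5:-4
c10: issue ADD r4<-Add2 | r0:Add1,r1:Mul1,r2:3,r3:7,r4:Add2,r5:-4
c11: CDB Add1=10; issue MUL r2<-Mul2 | r0:10,r1:Mul1,r2:Mul2,r3:7,r4:Add2,r5:-4
c12: issue SUB r3<-Add1 | r0:10,r1:Mul1,r2:Mul2,r3:Add1,r4:Add2,r5:-4
c13: CDB Add2=6 | r0:10,r1:Mul1,r2:Mul2,r3:Add1,r4:6,r5:-4
c14: CDB Mul1=-20 | r0:10,r1:-20,r2:Mul2,r3:Add1,r4:6,r5:-4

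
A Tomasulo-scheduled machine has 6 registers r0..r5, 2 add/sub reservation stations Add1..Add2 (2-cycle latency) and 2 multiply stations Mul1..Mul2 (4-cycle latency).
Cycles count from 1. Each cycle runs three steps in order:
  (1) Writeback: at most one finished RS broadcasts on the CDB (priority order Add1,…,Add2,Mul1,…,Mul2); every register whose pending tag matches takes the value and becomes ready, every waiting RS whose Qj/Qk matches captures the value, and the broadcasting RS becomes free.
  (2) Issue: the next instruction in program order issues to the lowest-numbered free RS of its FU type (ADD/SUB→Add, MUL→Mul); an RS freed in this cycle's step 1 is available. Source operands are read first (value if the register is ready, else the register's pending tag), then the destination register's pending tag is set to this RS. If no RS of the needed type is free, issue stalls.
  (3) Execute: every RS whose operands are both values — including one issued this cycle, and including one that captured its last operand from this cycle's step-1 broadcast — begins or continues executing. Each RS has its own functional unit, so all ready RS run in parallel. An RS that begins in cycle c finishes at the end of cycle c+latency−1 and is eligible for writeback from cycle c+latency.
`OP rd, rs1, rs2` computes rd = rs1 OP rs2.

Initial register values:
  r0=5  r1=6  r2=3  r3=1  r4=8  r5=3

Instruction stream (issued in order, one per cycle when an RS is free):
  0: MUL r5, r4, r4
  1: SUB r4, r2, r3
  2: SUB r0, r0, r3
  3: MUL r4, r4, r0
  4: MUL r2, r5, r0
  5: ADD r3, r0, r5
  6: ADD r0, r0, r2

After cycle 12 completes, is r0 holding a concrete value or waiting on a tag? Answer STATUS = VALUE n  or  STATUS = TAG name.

STATUS = VALUE 260

c1: issue MUL r5<-Mul1 | r0:5,r1:6,r2:3,r3:1,r4:8,r5:Mul1
c2: issue SUB r4<-Add1 | r0:5,r1:6,r2:3,r3:1,r4:Add1,r5:Mul1
c3: issue SUB r0<-Add2 | r0:Add2,r1:6,r2:3,r3:1,r4:Add1,r5:Mul1
c4: CDB Add1=2; issue MUL r4<-Mul2 | r0:Add2,r1:6,r2:3,r3:1,r4:Mul2,r5:Mul1
c5: CDB Add2=4; stall | r0:4,r1:6,r2:3,r3:1,r4:Mul2,r5:Mul1
c6: CDB Mul1=64; issue MUL r2<-Mul1 | r0:4,r1:6,r2:Mul1,r3:1,r4:Mul2,r5:64
c7: issue ADD r3<-Add1 | r0:4,r1:6,r2:Mul1,r3:Add1,r4:Mul2,r5:64
c8: issue ADD r0<-Add2 | r0:Add2,r1:6,r2:Mul1,r3:Add1,r4:Mul2,r5:64
c9: CDB Add1=68 | r0:Add2,r1:6,r2:Mul1,r3:68,r4:Mul2,r5:64
c10: CDB Mul1=256 | r0:Add2,r1:6,r2:256,r3:68,r4:Mul2,r5:64
c11: CDB Mul2=8 | r0:Add2,r1:6,r2:256,r3:68,r4:8,r5:64
c12: CDB Add2=260 | r0:260,r1:6,r2:256,r3:68,r4:8,r5:64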